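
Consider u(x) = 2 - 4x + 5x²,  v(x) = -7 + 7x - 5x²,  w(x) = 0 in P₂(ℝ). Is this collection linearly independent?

linearly dependent

Take coordinates with respect to the standard basis {1, x, x²}.
One of the vectors is the zero vector, so the set is linearly dependent.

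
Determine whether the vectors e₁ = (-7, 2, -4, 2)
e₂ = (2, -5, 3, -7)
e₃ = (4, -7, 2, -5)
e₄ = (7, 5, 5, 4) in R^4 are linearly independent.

Place the vectors as rows of a 4×4 matrix and reduce to echelon form.
The reduction yields 4 nonzero rows, so the rank is 4.
Since rank = 4 (the number of vectors), the set is linearly independent.

linearly independent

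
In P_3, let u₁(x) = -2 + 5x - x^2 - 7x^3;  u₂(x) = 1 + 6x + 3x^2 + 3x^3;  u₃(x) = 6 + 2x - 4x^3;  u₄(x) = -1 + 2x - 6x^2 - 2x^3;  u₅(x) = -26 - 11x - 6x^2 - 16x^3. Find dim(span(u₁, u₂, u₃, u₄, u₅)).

4

Use coordinates relative to {1, x, …, x^3}.
Apply Gaussian elimination to the matrix whose rows are u₁, u₂, u₃, u₄, u₅.
Reduction leaves 4 leading entries, giving rank 4.
(With 5 elements in a 4-dimensional space the rank is at most 4.)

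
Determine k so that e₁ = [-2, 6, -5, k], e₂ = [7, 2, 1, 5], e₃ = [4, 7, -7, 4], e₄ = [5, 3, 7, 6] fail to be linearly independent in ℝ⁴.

The set is linearly dependent precisely when det[e₁; e₂; e₃; e₄] = 0.
The determinant works out to 279 - 341*k.
Solving 279 - 341*k = 0 yields k = 9/11.

k = 9/11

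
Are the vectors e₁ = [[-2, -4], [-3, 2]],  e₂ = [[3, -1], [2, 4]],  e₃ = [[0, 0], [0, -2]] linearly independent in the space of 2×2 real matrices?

Write each element as a coordinate vector in ℝ⁴ using {E₁₁, E₁₂, E₂₁, E₂₂}.
Place the vectors as rows of a 3×4 matrix and reduce to echelon form.
The reduction yields 3 nonzero rows, so the rank is 3.
Since rank = 3 (the number of vectors), the set is linearly independent.

linearly independent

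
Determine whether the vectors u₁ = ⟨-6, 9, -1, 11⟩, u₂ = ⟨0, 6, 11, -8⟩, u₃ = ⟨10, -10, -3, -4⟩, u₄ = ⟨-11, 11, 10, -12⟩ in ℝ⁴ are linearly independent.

Form the 4×4 matrix with these as columns; its determinant is -3102.
A nonzero determinant means the columns are linearly independent.

linearly independent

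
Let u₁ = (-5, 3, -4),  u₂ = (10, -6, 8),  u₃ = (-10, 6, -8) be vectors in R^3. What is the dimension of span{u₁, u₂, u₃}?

Apply Gaussian elimination to the matrix whose rows are u₁, u₂, u₃.
Reduction leaves 1 leading entry, giving rank 1.

dim = 1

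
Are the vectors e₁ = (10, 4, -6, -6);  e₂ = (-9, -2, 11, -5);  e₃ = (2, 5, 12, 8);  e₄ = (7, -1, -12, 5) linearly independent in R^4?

linearly independent

Place the vectors as rows of a 4×4 matrix and reduce to echelon form.
The reduction yields 4 nonzero rows, so the rank is 4.
Since rank = 4 (the number of vectors), the set is linearly independent.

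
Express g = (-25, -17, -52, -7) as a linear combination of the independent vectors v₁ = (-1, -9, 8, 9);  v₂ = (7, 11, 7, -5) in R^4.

g = -3v₁ - 4v₂

Set up the augmented matrix [v₁ | v₂ | g] and row-reduce.
Back-substitution yields (a₁, a₂) = (-3, -4).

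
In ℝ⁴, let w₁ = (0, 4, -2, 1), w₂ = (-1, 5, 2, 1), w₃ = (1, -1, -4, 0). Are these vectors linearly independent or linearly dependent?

Row-reduce the matrix whose columns are w₁, w₂, w₃.
The reduction yields 2 nonzero rows, so the rank is 2.
Since rank 2 < 3, the set is linearly dependent.

linearly dependent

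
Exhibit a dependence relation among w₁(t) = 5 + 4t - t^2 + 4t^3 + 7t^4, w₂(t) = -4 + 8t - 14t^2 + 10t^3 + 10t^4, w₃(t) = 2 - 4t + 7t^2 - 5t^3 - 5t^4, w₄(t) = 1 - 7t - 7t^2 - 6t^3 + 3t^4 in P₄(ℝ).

w₂ + 2w₃ = 0

Write each element as a vector in ℝ⁵ using {1, t, …, t^4}.
Solve the homogeneous system with w₁, w₂, w₃, w₄ as columns by row-reducing the coefficient matrix.
The free variable yields coefficients (0, 1, 2, 0) (any nonzero multiple also works).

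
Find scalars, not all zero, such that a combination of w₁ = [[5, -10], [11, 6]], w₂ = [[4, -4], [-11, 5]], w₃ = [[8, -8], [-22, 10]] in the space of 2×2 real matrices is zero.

2w₂ - w₃ = 0

Take coordinates with respect to {E₁₁, E₁₂, E₂₁, E₂₂}.
Row-reduce the matrix with w₁, w₂, w₃ as columns; the null space gives the coefficients.
A generator of the null space is (0, 2, -1).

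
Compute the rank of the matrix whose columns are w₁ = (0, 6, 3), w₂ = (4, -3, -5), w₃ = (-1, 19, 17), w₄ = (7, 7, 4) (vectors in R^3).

Put the 3×4 matrix [w₁|w₂|w₃|w₄] into echelon form.
Reduction leaves 3 leading entries, giving rank 3.
(With 4 elements in a 3-dimensional space the rank is at most 3.)

rank 3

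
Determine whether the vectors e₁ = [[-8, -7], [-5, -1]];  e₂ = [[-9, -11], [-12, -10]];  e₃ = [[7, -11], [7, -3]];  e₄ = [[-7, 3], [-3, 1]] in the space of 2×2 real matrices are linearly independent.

Take coordinates with respect to the standard basis {E₁₁, E₁₂, E₂₁, E₂₂}.
The matrix [e₁|e₂|e₃|e₄] has determinant -3282.
A nonzero determinant means the columns are linearly independent.

linearly independent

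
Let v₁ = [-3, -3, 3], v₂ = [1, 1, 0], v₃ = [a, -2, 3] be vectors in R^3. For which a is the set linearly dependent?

Dependence holds iff the 3×3 matrix [v₁ v₂ v₃] is singular.
Expanding, det = -3*a - 6.
This vanishes exactly when a = -2.

a = -2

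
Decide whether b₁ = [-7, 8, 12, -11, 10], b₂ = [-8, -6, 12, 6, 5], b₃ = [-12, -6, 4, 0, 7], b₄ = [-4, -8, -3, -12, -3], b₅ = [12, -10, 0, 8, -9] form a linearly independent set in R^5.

Form the 5×5 matrix with these as columns; its determinant is 160360.
A nonzero determinant means the columns are linearly independent.

linearly independent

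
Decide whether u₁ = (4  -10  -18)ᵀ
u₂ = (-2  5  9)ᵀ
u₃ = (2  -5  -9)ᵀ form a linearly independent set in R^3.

Row-reduce the matrix whose columns are u₁, u₂, u₃.
The reduction yields 1 nonzero row, so the rank is 1.
Since rank 1 < 3, the set is linearly dependent.
Indeed u₁ + 2u₂ = 0.

linearly dependent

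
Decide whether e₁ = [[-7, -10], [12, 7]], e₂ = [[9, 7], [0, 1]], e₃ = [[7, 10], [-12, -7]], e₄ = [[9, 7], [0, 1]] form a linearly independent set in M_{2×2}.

linearly dependent

Write each element as a coordinate vector in ℝ⁴ using {E₁₁, E₁₂, E₂₁, E₂₂}.
Two of the vectors are equal, giving an immediate dependence.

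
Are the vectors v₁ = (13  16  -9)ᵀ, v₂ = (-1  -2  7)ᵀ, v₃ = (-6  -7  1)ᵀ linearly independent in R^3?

Place the vectors as rows of a 3×3 matrix and reduce to echelon form.
The reduction yields 2 nonzero rows, so the rank is 2.
Since rank 2 < 3, the set is linearly dependent.
Indeed v₁ + v₂ + 2v₃ = 0.

linearly dependent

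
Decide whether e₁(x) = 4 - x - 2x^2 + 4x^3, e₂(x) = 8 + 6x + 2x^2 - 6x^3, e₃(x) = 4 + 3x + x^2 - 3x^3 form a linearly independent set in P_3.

Take coordinates with respect to the standard basis {1, x, …, x^3}.
One vector is a scalar multiple of another, so the set is dependent.

linearly dependent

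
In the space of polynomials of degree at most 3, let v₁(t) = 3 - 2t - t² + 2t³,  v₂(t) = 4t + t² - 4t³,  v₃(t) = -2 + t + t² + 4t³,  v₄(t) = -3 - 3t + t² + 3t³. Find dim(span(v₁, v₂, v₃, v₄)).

4

Pass to coordinate vectors with respect to the basis {1, t, …, t³}.
Apply Gaussian elimination to the matrix whose rows are v₁, v₂, v₃, v₄.
Reduction leaves 4 leading entries, giving rank 4.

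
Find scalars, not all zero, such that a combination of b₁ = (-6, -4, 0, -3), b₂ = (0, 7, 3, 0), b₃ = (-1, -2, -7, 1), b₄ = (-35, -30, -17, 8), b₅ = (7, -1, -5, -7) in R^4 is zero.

3b₁ - 2b₂ + 3b₃ - b₄ - 2b₅ = 0

Set up α₁b₁ + … + α₅b₅ = 0 and solve the homogeneous system.
The free variable yields coefficients (3, -2, 3, -1, -2) (any nonzero multiple also works).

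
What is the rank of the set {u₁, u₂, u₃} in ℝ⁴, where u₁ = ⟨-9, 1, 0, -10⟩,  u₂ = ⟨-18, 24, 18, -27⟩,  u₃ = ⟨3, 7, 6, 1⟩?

rank 2

Row-reduce the 3×4 matrix with these as rows.
Exactly 2 pivots survive; hence the rank is 2.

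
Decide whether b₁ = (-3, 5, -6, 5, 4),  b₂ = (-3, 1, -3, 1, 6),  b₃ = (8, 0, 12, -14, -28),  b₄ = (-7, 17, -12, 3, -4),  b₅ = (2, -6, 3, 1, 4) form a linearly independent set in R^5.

linearly dependent

The matrix [b₁|b₂|b₃|b₄|b₅] has determinant 0.
A zero determinant means the columns are linearly dependent.
Indeed 3b₁ + 2b₂ + b₃ - b₄ = 0.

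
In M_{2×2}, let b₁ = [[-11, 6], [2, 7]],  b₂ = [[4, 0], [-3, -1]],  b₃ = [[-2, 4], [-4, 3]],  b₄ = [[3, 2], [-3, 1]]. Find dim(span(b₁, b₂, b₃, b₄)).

3

Pass to coordinate vectors with respect to the basis {E₁₁, E₁₂, E₂₁, E₂₂}.
Put the 4×4 matrix [b₁|b₂|b₃|b₄] into echelon form.
There are 3 pivot columns, so rank = 3.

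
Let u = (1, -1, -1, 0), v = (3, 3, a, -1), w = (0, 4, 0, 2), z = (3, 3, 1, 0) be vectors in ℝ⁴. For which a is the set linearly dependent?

The vectors are dependent exactly when the determinant of the matrix with rows u, v, w, z vanishes.
Expanding, det = 12*a - 28.
Setting this to zero gives a = 7/3.

a = 7/3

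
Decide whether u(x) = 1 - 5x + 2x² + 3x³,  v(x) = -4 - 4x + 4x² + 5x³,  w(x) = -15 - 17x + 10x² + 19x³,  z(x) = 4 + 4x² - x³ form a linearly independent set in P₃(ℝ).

Write each element as a coordinate vector in ℝ⁴ using {1, x, …, x³}.
The matrix [u|v|w|z] has determinant 0.
A zero determinant means the columns are linearly dependent.

linearly dependent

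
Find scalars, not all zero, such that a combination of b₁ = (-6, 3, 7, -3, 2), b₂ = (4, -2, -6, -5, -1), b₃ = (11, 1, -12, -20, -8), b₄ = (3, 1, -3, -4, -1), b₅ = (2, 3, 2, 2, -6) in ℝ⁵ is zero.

b₁ + 3b₂ - b₃ + b₄ + b₅ = 0

Row-reduce the matrix with b₁, b₂, b₃, b₄, b₅ as columns; the null space gives the coefficients.
One solution (up to scaling) is (1, 3, -1, 1, 1).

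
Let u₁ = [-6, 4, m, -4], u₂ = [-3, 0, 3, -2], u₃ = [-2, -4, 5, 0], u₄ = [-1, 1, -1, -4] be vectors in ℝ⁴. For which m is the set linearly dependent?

m = 32/9

The set is linearly dependent precisely when det[u₁; u₂; u₃; u₄] = 0.
Expanding, det = 128 - 36*m.
Solving 128 - 36*m = 0 yields m = 32/9.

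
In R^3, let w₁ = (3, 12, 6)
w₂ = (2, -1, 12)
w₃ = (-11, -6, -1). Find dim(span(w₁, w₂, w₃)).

3

Apply Gaussian elimination to the matrix whose rows are w₁, w₂, w₃.
There are 3 pivot columns, so rank = 3.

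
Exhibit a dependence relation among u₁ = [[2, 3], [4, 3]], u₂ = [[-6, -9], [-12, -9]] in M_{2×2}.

Pass to coordinate vectors relative to the basis {E₁₁, E₁₂, E₂₁, E₂₂}.
Write the vectors as columns of a matrix and find a nonzero vector in its null space.
A generator of the null space is (3, 1).

3u₁ + u₂ = 0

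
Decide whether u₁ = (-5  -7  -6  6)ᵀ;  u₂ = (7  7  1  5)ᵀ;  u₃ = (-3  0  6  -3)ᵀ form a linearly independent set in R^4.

Place the vectors as rows of a 3×4 matrix and reduce to echelon form.
The reduction yields 3 nonzero rows, so the rank is 3.
Since rank = 3 (the number of vectors), the set is linearly independent.

linearly independent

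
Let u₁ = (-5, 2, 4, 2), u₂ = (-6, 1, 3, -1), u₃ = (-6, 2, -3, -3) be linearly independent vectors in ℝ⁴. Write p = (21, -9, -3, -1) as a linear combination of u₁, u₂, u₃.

p = -3u₁ + u₂ - 2u₃

Write p = α₁u₁ + … + α₃u₃ and equate components.
Row-reducing the augmented matrix gives the unique coefficients (α₁, α₂, α₃) = (-3, 1, -2).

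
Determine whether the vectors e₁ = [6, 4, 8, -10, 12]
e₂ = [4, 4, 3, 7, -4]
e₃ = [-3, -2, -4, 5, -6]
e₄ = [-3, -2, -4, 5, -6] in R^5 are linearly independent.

Two of the vectors are equal, giving an immediate dependence.

linearly dependent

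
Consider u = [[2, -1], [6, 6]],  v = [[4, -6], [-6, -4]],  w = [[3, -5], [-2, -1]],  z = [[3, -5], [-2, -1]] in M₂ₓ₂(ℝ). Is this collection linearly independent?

Write each element as a coordinate vector in ℝ⁴ using {E₁₁, E₁₂, E₂₁, E₂₂}.
Two of the vectors are equal, giving an immediate dependence.

linearly dependent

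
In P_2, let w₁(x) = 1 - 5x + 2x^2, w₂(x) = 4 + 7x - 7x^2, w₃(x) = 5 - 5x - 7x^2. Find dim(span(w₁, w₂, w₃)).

dim = 3

Pass to coordinate vectors with respect to the basis {1, x, x^2}.
Form the matrix with w₁, w₂, w₃ as columns and reduce.
Reduction leaves 3 leading entries, giving rank 3.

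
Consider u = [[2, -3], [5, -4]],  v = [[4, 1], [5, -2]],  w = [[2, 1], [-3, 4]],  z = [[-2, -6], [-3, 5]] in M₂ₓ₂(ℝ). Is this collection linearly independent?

Take coordinates with respect to the standard basis {E₁₁, E₁₂, E₂₁, E₂₂}.
Place the vectors as rows of a 4×4 matrix and reduce to echelon form.
The reduction yields 4 nonzero rows, so the rank is 4.
Since rank = 4 (the number of vectors), the set is linearly independent.

linearly independent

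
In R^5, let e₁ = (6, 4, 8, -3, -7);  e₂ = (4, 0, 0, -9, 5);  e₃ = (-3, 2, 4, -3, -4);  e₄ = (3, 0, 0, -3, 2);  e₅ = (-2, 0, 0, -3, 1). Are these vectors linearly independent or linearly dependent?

linearly dependent

Place the vectors as rows of a 5×5 matrix and reduce to echelon form.
The reduction yields 3 nonzero rows, so the rank is 3.
Since rank 3 < 5, the set is linearly dependent.
Indeed e₁ + 3e₂ - 2e₃ - 8e₄ = 0.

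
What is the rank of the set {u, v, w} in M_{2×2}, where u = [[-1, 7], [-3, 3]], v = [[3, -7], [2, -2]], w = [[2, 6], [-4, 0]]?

Pass to coordinate vectors with respect to the basis {E₁₁, E₁₂, E₂₁, E₂₂}.
Apply Gaussian elimination to the matrix whose rows are u, v, w.
The echelon form has 3 nonzero rows, so the rank is 3.

3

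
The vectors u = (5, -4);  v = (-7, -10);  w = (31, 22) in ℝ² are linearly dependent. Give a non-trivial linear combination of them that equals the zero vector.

Set up α₁u + … + α₃w = 0 and solve the homogeneous system.
The free variable yields coefficients (2, -3, -1) (any nonzero multiple also works).

2u - 3v - w = 0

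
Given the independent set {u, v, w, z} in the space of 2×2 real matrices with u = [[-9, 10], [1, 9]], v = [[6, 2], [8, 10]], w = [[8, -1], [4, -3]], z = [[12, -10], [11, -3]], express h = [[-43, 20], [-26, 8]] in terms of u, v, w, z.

Take coordinate vectors relative to {E₁₁, E₁₂, E₂₁, E₂₂}.
Solve the system with u, v, w, z as columns and h as the right-hand side.
Row-reducing the augmented matrix gives the unique coefficients (c₁, …, c₄) = (1, -1, -2, -1).

h = u - v - 2w - z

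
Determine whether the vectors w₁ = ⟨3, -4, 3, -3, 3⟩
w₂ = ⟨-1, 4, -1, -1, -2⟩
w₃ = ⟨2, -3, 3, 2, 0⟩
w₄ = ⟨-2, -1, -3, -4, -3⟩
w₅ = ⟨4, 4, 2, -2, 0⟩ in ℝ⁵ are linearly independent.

The matrix [w₁|w₂|w₃|w₄|w₅] has determinant 784.
A nonzero determinant means the columns are linearly independent.

linearly independent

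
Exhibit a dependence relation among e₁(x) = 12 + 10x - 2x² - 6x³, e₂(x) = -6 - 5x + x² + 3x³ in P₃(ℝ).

Write each element as a vector in ℝ⁴ using {1, x, …, x³}.
Write the vectors as columns of a matrix and find a nonzero vector in its null space.
The free variable yields coefficients (1, 2) (any nonzero multiple also works).

e₁ + 2e₂ = 0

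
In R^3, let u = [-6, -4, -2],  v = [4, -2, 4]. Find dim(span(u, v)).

dim = 2

Form the matrix with u, v as columns and reduce.
There are 2 pivot columns, so rank = 2.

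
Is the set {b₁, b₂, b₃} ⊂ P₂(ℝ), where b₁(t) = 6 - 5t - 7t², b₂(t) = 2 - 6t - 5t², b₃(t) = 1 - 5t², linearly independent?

linearly independent

Take coordinates with respect to the standard basis {1, t, t²}.
Form the 3×3 matrix with these as columns; its determinant is 113.
A nonzero determinant means the columns are linearly independent.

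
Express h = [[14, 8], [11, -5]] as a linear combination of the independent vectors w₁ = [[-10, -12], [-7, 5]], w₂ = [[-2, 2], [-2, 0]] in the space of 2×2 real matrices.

Work in coordinates with respect to the standard basis {E₁₁, E₁₂, E₂₁, E₂₂}.
Set up the augmented matrix [w₁ | w₂ | h] and row-reduce.
The system has the unique solution (a₁, a₂) = (-1, -2).

h = -w₁ - 2w₂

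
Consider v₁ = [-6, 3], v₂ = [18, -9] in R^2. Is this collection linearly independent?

linearly dependent

Row-reduce the matrix whose columns are v₁, v₂.
The reduction yields 1 nonzero row, so the rank is 1.
Since rank 1 < 2, the set is linearly dependent.
Indeed 3v₁ + v₂ = 0.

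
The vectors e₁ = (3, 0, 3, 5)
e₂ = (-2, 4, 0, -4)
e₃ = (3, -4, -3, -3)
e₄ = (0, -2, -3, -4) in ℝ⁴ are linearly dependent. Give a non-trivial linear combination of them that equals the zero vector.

Set up α₁e₁ + … + α₄e₄ = 0 and solve the homogeneous system.
The free variable yields coefficients (1, 0, -1, 2) (any nonzero multiple also works).

e₁ - e₃ + 2e₄ = 0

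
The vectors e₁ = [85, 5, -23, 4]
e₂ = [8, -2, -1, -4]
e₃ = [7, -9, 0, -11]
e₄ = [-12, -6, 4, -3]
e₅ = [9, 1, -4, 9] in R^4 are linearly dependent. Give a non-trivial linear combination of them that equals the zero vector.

e₁ - 3e₂ - e₃ + 3e₄ - 2e₅ = 0

Solve the homogeneous system with e₁, e₂, e₃, e₄, e₅ as columns by row-reducing the coefficient matrix.
A generator of the null space is (1, -3, -1, 3, -2).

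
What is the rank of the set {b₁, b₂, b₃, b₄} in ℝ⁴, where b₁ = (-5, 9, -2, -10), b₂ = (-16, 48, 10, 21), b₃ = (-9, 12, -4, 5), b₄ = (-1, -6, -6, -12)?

Form the matrix with b₁, b₂, b₃, b₄ as columns and reduce.
Exactly 3 pivots survive; hence the rank is 3.

3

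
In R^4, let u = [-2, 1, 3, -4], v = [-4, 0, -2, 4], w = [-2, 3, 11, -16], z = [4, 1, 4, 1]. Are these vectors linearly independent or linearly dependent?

linearly dependent

The matrix [u|v|w|z] has determinant 0.
A zero determinant means the columns are linearly dependent.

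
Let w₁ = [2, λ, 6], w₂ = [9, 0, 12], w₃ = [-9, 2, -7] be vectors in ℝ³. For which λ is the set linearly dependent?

λ = 4/3

The set is linearly dependent precisely when det[w₁; w₂; w₃] = 0.
Cofactor expansion gives det = 60 - 45*λ.
This vanishes exactly when λ = 4/3.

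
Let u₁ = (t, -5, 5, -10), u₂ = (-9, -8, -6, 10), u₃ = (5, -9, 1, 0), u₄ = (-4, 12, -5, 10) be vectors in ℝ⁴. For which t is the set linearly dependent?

t = 4

The vectors are dependent exactly when the determinant of the matrix with rows u₁, u₂, u₃, u₄ vanishes.
Cofactor expansion gives det = 1160 - 290*t.
Setting this to zero gives t = 4.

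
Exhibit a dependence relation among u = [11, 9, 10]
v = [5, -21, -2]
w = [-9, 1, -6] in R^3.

2u + v + 3w = 0

Write the vectors as columns of a matrix and find a nonzero vector in its null space.
One solution (up to scaling) is (2, 1, 3).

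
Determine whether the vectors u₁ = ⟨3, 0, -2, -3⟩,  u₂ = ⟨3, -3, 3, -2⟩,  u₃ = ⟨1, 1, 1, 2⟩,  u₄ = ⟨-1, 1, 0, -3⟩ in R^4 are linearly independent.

The matrix [u₁|u₂|u₃|u₄] has determinant 140.
A nonzero determinant means the columns are linearly independent.

linearly independent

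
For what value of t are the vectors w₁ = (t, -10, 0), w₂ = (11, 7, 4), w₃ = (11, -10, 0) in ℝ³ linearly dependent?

t = 11

Place the vectors as rows of a 3×3 matrix; dependence ⇔ determinant zero.
The determinant works out to 40*t - 440.
This vanishes exactly when t = 11.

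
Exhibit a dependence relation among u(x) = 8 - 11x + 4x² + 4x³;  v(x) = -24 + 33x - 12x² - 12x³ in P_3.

3u + v = 0

Take coordinates with respect to {1, x, …, x³}.
Row-reduce the matrix with u, v as columns; the null space gives the coefficients.
The free variable yields coefficients (3, 1) (any nonzero multiple also works).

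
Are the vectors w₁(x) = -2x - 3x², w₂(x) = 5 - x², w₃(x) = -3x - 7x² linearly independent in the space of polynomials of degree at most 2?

Take coordinates with respect to the standard basis {1, x, x²}.
Row-reduce the matrix whose columns are w₁, w₂, w₃.
The reduction yields 3 nonzero rows, so the rank is 3.
Since rank = 3 (the number of vectors), the set is linearly independent.

linearly independent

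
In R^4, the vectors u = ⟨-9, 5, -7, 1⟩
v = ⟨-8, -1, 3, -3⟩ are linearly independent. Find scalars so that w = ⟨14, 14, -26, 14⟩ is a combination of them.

w = 2u - 4v

Set up the augmented matrix [u | v | w] and row-reduce.
Back-substitution yields (α₁, α₂) = (2, -4).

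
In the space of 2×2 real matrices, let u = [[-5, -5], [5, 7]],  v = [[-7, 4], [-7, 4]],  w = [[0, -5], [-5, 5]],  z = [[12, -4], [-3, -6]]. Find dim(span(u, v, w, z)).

3

Pass to coordinate vectors with respect to the basis {E₁₁, E₁₂, E₂₁, E₂₂}.
Row-reduce the 4×4 matrix with these as rows.
Exactly 3 pivots survive; hence the rank is 3.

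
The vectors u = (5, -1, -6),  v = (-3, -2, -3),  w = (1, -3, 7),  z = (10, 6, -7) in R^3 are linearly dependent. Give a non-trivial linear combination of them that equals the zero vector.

Solve the homogeneous system with u, v, w, z as columns by row-reducing the coefficient matrix.
The free variable yields coefficients (1, -2, -1, -1) (any nonzero multiple also works).

u - 2v - w - z = 0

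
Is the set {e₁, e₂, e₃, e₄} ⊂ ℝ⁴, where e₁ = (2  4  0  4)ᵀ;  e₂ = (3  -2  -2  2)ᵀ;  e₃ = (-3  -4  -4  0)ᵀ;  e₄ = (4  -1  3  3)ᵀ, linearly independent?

Form the 4×4 matrix with these as columns; its determinant is 384.
A nonzero determinant means the columns are linearly independent.

linearly independent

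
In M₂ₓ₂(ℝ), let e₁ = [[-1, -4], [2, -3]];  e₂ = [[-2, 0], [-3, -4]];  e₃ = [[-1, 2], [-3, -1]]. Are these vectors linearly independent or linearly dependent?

Write each element as a coordinate vector in ℝ⁴ using {E₁₁, E₁₂, E₂₁, E₂₂}.
Row-reduce the matrix whose columns are e₁, e₂, e₃.
The reduction yields 3 nonzero rows, so the rank is 3.
Since rank = 3 (the number of vectors), the set is linearly independent.

linearly independent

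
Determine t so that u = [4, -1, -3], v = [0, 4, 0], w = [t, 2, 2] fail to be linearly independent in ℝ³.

t = -8/3

Place the vectors as rows of a 3×3 matrix; dependence ⇔ determinant zero.
The determinant works out to 12*t + 32.
This vanishes exactly when t = -8/3.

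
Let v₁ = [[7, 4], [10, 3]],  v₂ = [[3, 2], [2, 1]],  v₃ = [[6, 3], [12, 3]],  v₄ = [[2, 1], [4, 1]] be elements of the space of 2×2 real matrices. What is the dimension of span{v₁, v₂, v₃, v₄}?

Represent each element by its coordinate vector in ℝ⁴.
Row-reduce the 4×4 matrix with these as rows.
Exactly 2 pivots survive; hence the rank is 2.

2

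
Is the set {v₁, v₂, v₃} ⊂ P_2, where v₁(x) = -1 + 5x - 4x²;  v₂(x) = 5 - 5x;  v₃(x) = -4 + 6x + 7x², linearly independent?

linearly independent

Write each element as a coordinate vector in ℝ³ using {1, x, x²}.
Form the 3×3 matrix with these as columns; its determinant is -180.
A nonzero determinant means the columns are linearly independent.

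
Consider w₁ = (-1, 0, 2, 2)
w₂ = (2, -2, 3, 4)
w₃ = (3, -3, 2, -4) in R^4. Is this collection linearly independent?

linearly independent

Row-reduce the matrix whose columns are w₁, w₂, w₃.
The reduction yields 3 nonzero rows, so the rank is 3.
Since rank = 3 (the number of vectors), the set is linearly independent.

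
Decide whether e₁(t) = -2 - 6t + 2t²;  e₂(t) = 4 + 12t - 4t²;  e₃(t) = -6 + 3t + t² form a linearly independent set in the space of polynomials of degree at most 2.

Take coordinates with respect to the standard basis {1, t, t²}.
One vector is a scalar multiple of another, so the set is dependent.

linearly dependent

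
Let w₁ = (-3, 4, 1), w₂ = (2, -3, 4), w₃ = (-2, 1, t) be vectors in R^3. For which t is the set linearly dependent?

t = 24

Place the vectors as rows of a 3×3 matrix; dependence ⇔ determinant zero.
Cofactor expansion gives det = t - 24.
Solving t - 24 = 0 yields t = 24.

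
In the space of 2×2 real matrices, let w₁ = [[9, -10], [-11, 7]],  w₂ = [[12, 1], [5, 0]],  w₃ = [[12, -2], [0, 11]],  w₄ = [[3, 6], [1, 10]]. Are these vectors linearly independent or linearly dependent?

linearly independent

Take coordinates with respect to the standard basis {E₁₁, E₁₂, E₂₁, E₂₂}.
Place the vectors as rows of a 4×4 matrix and reduce to echelon form.
The reduction yields 4 nonzero rows, so the rank is 4.
Since rank = 4 (the number of vectors), the set is linearly independent.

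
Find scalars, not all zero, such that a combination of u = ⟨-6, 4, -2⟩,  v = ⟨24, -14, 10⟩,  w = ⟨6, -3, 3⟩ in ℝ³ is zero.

Set up α₁u + … + α₃w = 0 and solve the homogeneous system.
A generator of the null space is (2, 1, -2).

2u + v - 2w = 0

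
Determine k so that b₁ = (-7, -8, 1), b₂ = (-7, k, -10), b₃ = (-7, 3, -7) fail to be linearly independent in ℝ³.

k = 57/8

Place the vectors as rows of a 3×3 matrix; dependence ⇔ determinant zero.
Cofactor expansion gives det = 56*k - 399.
This vanishes exactly when k = 57/8.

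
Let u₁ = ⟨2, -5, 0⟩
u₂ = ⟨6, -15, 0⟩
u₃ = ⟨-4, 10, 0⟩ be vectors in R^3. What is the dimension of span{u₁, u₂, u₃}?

Put the 3×3 matrix [u₁|u₂|u₃] into echelon form.
The echelon form has 1 nonzero row, so the rank is 1.

1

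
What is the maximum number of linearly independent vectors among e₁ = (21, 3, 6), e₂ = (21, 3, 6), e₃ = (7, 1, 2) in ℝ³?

1

Put the 3×3 matrix [e₁|e₂|e₃] into echelon form.
There is 1 pivot column, so rank = 1.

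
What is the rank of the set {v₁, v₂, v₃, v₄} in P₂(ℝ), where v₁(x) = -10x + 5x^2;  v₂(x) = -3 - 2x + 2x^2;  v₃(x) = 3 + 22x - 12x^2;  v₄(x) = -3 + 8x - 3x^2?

Pass to coordinate vectors with respect to the basis {1, x, x^2}.
Form the matrix with v₁, v₂, v₃, v₄ as columns and reduce.
There are 2 pivot columns, so rank = 2.
(With 4 elements in a 3-dimensional space the rank is at most 3.)

rank 2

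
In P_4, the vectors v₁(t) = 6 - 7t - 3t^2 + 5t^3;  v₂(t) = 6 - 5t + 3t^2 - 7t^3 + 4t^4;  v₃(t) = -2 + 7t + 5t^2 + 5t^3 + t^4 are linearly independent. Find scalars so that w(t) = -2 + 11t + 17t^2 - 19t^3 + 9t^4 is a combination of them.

w = -2v₁ + 2v₂ + v₃

Identify each element with its coordinate vector in ℝ⁵ via {1, t, …, t^4}.
Since v₁, v₂, v₃ are independent, the coefficients expressing w are uniquely determined by a linear system.
Back-substitution yields (c₁, c₂, c₃) = (-2, 2, 1).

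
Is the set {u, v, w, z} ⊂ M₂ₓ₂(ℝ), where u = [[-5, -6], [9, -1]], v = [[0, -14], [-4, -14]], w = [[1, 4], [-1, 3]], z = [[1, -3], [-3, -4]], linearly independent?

linearly dependent

Take coordinates with respect to the standard basis {E₁₁, E₁₂, E₂₁, E₂₂}.
Place the vectors as rows of a 4×4 matrix and reduce to echelon form.
The reduction yields 2 nonzero rows, so the rank is 2.
Since rank 2 < 4, the set is linearly dependent.
Indeed u + v + 5w = 0.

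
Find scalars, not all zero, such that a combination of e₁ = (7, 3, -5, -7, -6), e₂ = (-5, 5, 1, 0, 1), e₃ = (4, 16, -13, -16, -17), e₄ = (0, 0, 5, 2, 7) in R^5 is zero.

2e₁ + 2e₂ - e₃ - e₄ = 0

Set up α₁e₁ + … + α₄e₄ = 0 and solve the homogeneous system.
A generator of the null space is (2, 2, -1, -1).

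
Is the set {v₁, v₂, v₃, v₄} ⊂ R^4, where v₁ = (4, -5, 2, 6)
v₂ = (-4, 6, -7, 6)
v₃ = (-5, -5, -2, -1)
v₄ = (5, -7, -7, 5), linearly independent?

linearly independent

The matrix [v₁|v₂|v₃|v₄] has determinant 6050.
A nonzero determinant means the columns are linearly independent.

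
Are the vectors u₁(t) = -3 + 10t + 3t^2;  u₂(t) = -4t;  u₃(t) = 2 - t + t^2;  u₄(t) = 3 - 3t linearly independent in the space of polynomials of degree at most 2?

linearly dependent

Take coordinates with respect to the standard basis {1, t, t^2}.
There are 4 vectors in a 3-dimensional space, so they cannot be linearly independent.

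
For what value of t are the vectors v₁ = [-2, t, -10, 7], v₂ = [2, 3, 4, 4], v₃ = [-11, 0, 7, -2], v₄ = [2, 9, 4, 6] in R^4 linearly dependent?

The set is linearly dependent precisely when det[v₁; v₂; v₃; v₄] = 0.
Cofactor expansion gives det = 4524 - 116*t.
Setting this to zero gives t = 39.

t = 39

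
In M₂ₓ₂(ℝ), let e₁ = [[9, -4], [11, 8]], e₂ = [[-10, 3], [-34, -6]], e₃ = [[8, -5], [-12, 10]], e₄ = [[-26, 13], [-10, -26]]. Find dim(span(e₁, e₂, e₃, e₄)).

Pass to coordinate vectors with respect to the basis {E₁₁, E₁₂, E₂₁, E₂₂}.
Apply Gaussian elimination to the matrix whose rows are e₁, e₂, e₃, e₄.
Exactly 2 pivots survive; hence the rank is 2.

2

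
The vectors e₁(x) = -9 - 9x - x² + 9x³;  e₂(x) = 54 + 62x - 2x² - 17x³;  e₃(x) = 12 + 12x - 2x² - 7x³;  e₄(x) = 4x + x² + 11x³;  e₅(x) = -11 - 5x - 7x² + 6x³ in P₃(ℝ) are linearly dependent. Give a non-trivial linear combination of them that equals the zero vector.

Write each element as a vector in ℝ⁴ using {1, x, …, x³}.
Write the vectors as columns of a matrix and find a nonzero vector in its null space.
The free variable yields coefficients (2, 1, -3, -2, 0) (any nonzero multiple also works).

2e₁ + e₂ - 3e₃ - 2e₄ = 0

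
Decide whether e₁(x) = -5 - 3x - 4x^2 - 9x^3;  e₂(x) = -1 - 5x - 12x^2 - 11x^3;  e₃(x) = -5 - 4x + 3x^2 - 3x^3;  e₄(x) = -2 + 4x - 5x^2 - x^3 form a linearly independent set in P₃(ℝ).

Write each element as a coordinate vector in ℝ⁴ using {1, x, …, x^3}.
Place the vectors as rows of a 4×4 matrix and reduce to echelon form.
The reduction yields 4 nonzero rows, so the rank is 4.
Since rank = 4 (the number of vectors), the set is linearly independent.

linearly independent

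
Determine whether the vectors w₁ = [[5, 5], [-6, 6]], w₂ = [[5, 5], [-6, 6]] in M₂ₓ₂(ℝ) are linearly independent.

linearly dependent

Write each element as a coordinate vector in ℝ⁴ using {E₁₁, E₁₂, E₂₁, E₂₂}.
Two of the vectors are equal, giving an immediate dependence.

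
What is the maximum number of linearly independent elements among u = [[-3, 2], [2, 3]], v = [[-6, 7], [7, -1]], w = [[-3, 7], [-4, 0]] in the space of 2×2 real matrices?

3

Represent each element by its coordinate vector in ℝ⁴.
Put the 4×3 matrix [u|v|w] into echelon form.
The echelon form has 3 nonzero rows, so the rank is 3.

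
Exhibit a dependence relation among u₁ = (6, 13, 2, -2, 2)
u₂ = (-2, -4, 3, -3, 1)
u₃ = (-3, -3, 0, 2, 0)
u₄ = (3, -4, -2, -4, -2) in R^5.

Set up α₁u₁ + … + α₄u₄ = 0 and solve the homogeneous system.
The free variable yields coefficients (1, 0, 3, 1) (any nonzero multiple also works).

u₁ + 3u₃ + u₄ = 0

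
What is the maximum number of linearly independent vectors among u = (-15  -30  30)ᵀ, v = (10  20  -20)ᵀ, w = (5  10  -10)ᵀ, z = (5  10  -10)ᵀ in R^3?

1

Apply Gaussian elimination to the matrix whose rows are u, v, w, z.
Exactly 1 pivot survives; hence the rank is 1.
(With 4 elements in a 3-dimensional space the rank is at most 3.)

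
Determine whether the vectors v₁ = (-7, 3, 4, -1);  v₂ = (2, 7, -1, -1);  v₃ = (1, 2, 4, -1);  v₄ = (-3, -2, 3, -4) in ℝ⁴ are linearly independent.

linearly independent

The matrix [v₁|v₂|v₃|v₄] has determinant 968.
A nonzero determinant means the columns are linearly independent.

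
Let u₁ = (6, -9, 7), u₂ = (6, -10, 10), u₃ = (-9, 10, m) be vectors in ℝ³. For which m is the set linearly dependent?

The set is linearly dependent precisely when det[u₁; u₂; u₃] = 0.
The determinant works out to -6*m.
Setting this to zero gives m = 0.

m = 0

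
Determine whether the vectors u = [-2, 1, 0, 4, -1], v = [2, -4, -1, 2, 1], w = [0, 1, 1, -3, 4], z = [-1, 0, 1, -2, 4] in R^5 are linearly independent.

linearly independent

Row-reduce the matrix whose columns are u, v, w, z.
The reduction yields 4 nonzero rows, so the rank is 4.
Since rank = 4 (the number of vectors), the set is linearly independent.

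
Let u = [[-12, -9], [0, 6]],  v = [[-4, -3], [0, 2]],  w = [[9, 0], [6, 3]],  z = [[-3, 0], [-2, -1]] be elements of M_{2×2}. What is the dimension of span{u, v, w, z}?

Represent each element by its coordinate vector in ℝ⁴.
Apply Gaussian elimination to the matrix whose rows are u, v, w, z.
There are 2 pivot columns, so rank = 2.

dim = 2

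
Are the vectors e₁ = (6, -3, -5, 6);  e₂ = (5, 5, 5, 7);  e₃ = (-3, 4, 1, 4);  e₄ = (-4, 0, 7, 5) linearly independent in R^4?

linearly independent

Place the vectors as rows of a 4×4 matrix and reduce to echelon form.
The reduction yields 4 nonzero rows, so the rank is 4.
Since rank = 4 (the number of vectors), the set is linearly independent.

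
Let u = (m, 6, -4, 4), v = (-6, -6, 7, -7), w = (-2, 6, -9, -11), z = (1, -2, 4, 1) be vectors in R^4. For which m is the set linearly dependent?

Dependence holds iff the 4×4 matrix [u v w z] is singular.
The determinant works out to 1200 - 140*m.
This vanishes exactly when m = 60/7.

m = 60/7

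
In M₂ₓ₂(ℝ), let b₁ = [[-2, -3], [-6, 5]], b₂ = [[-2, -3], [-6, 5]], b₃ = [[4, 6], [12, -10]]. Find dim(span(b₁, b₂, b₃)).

dim = 1

Represent each element by its coordinate vector in ℝ⁴.
Apply Gaussian elimination to the matrix whose rows are b₁, b₂, b₃.
Exactly 1 pivot survives; hence the rank is 1.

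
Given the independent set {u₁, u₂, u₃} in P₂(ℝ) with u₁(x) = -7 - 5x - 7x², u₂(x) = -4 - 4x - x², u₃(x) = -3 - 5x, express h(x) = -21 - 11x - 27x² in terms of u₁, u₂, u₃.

h = 4u₁ - u₂ - u₃

Identify each element with its coordinate vector in ℝ³ via {1, x, x²}.
Solve the system with u₁, u₂, u₃ as columns and h as the right-hand side.
Back-substitution yields (a₁, a₂, a₃) = (4, -1, -1).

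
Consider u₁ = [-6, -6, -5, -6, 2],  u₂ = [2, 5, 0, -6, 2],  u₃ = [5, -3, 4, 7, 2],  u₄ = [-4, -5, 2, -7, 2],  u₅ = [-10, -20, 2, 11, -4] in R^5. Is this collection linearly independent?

linearly dependent

Form the 5×5 matrix with these as columns; its determinant is 0.
A zero determinant means the columns are linearly dependent.
Indeed 3u₂ - u₄ + u₅ = 0.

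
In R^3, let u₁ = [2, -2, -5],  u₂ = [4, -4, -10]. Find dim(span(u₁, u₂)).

1

Row-reduce the 2×3 matrix with these as rows.
Exactly 1 pivot survives; hence the rank is 1.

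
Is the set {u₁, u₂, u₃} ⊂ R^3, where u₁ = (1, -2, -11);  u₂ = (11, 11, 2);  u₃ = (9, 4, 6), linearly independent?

Place the vectors as rows of a 3×3 matrix and reduce to echelon form.
The reduction yields 3 nonzero rows, so the rank is 3.
Since rank = 3 (the number of vectors), the set is linearly independent.

linearly independent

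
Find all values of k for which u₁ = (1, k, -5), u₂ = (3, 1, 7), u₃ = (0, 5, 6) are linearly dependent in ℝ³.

k = -52/9

Place the vectors as rows of a 3×3 matrix; dependence ⇔ determinant zero.
The determinant works out to -18*k - 104.
Solving -18*k - 104 = 0 yields k = -52/9.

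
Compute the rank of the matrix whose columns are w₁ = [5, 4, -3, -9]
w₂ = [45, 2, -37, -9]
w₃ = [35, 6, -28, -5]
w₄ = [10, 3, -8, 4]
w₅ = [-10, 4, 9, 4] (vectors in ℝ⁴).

Apply Gaussian elimination to the matrix whose rows are w₁, w₂, w₃, w₄, w₅.
Reduction leaves 3 leading entries, giving rank 3.
(With 5 elements in a 4-dimensional space the rank is at most 4.)

rank 3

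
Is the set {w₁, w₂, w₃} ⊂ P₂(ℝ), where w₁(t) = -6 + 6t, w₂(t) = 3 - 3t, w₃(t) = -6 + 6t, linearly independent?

linearly dependent

Write each element as a coordinate vector in ℝ³ using {1, t, t^2}.
Place the vectors as rows of a 3×3 matrix and reduce to echelon form.
The reduction yields 1 nonzero row, so the rank is 1.
Since rank 1 < 3, the set is linearly dependent.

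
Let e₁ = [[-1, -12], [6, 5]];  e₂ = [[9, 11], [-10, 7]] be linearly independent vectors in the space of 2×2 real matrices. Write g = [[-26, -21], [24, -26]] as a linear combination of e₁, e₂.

Identify each element with its coordinate vector in ℝ⁴ via {E₁₁, E₁₂, E₂₁, E₂₂}.
Set up the augmented matrix [e₁ | e₂ | g] and row-reduce.
Back-substitution yields (a₁, a₂) = (-1, -3).

g = -e₁ - 3e₂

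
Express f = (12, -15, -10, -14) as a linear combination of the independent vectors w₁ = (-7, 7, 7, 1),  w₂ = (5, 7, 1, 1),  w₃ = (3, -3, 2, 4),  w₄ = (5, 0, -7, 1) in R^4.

f = -4w₁ + w₂ - 2w₃ - 3w₄

Set up the augmented matrix [w₁ | w₂ | w₃ | w₄ | f] and row-reduce.
The system has the unique solution (a₁, …, a₄) = (-4, 1, -2, -3).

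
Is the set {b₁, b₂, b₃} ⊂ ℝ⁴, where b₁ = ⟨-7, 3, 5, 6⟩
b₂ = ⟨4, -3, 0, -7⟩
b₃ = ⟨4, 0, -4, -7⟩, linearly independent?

linearly independent

Row-reduce the matrix whose columns are b₁, b₂, b₃.
The reduction yields 3 nonzero rows, so the rank is 3.
Since rank = 3 (the number of vectors), the set is linearly independent.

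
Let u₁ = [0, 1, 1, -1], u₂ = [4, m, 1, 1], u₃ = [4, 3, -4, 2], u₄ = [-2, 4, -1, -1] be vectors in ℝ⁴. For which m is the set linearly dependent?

The set is linearly dependent precisely when det[u₁; u₂; u₃; u₄] = 0.
The determinant works out to 12*m + 40.
Solving 12*m + 40 = 0 yields m = -10/3.

m = -10/3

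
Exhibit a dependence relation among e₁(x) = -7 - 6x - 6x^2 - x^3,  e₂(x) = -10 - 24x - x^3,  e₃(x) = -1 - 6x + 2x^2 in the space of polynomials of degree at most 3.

Write each element as a vector in ℝ⁴ using {1, x, …, x^3}.
Set up α₁e₁ + … + α₃e₃ = 0 and solve the homogeneous system.
One solution (up to scaling) is (1, -1, 3).

e₁ - e₂ + 3e₃ = 0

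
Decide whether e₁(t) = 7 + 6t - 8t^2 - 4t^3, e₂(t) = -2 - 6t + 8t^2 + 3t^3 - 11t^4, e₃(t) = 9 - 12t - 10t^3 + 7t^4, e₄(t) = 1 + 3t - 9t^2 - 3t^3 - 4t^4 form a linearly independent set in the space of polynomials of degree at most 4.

Take coordinates with respect to the standard basis {1, t, …, t^4}.
Row-reduce the matrix whose columns are e₁, e₂, e₃, e₄.
The reduction yields 4 nonzero rows, so the rank is 4.
Since rank = 4 (the number of vectors), the set is linearly independent.

linearly independent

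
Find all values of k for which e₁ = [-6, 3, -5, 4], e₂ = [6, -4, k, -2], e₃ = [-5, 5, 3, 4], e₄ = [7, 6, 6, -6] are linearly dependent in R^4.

The set is linearly dependent precisely when det[e₁; e₂; e₃; e₄] = 0.
The determinant works out to 1044 - 58*k.
Setting this to zero gives k = 18.

k = 18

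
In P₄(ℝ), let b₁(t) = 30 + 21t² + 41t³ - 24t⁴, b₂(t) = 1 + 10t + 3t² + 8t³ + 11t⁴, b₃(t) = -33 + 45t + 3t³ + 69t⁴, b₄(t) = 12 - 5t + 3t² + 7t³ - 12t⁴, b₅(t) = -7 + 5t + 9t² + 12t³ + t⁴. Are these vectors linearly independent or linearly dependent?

Write each element as a coordinate vector in ℝ⁵ using {1, t, …, t⁴}.
Row-reduce the matrix whose columns are b₁, b₂, b₃, b₄, b₅.
The reduction yields 3 nonzero rows, so the rank is 3.
Since rank 3 < 5, the set is linearly dependent.

linearly dependent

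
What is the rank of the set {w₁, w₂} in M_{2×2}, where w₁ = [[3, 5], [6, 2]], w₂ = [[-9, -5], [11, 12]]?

Represent each element by its coordinate vector in ℝ⁴.
Apply Gaussian elimination to the matrix whose rows are w₁, w₂.
The echelon form has 2 nonzero rows, so the rank is 2.

rank 2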